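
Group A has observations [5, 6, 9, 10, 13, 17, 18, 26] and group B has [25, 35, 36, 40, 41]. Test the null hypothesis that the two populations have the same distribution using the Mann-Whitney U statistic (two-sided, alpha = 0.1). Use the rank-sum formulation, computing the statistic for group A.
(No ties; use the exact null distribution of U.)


Step 1: Combine and sort all 13 observations; assign midranks.
sorted (value, group): (5,X), (6,X), (9,X), (10,X), (13,X), (17,X), (18,X), (25,Y), (26,X), (35,Y), (36,Y), (40,Y), (41,Y)
ranks: 5->1, 6->2, 9->3, 10->4, 13->5, 17->6, 18->7, 25->8, 26->9, 35->10, 36->11, 40->12, 41->13
Step 2: Rank sum for X: R1 = 1 + 2 + 3 + 4 + 5 + 6 + 7 + 9 = 37.
Step 3: U_X = R1 - n1(n1+1)/2 = 37 - 8*9/2 = 37 - 36 = 1.
       U_Y = n1*n2 - U_X = 40 - 1 = 39.
Step 4: No ties, so the exact null distribution of U (based on enumerating the C(13,8) = 1287 equally likely rank assignments) gives the two-sided p-value.
Step 5: p-value = 0.003108; compare to alpha = 0.1. reject H0.

U_X = 1, p = 0.003108, reject H0 at alpha = 0.1.


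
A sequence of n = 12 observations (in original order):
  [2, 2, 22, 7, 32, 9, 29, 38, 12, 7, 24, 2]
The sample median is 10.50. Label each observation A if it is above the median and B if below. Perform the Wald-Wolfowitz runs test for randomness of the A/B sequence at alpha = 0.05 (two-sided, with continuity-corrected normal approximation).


Step 1: Compute median = 10.50; label A = above, B = below.
Labels in order: BBABABAAABAB  (n_A = 6, n_B = 6)
Step 2: Count runs R = 9.
Step 3: Under H0 (random ordering), E[R] = 2*n_A*n_B/(n_A+n_B) + 1 = 2*6*6/12 + 1 = 7.0000.
        Var[R] = 2*n_A*n_B*(2*n_A*n_B - n_A - n_B) / ((n_A+n_B)^2 * (n_A+n_B-1)) = 4320/1584 = 2.7273.
        SD[R] = 1.6514.
Step 4: Continuity-corrected z = (R - 0.5 - E[R]) / SD[R] = (9 - 0.5 - 7.0000) / 1.6514 = 0.9083.
Step 5: Two-sided p-value via normal approximation = 2*(1 - Phi(|z|)) = 0.363722.
Step 6: alpha = 0.05. fail to reject H0.

R = 9, z = 0.9083, p = 0.363722, fail to reject H0.


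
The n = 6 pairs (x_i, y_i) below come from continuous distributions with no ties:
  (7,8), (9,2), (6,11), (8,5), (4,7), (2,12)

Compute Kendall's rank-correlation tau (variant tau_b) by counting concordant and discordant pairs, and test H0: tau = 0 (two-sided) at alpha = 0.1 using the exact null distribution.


Step 1: Enumerate the 15 unordered pairs (i,j) with i<j and classify each by sign(x_j-x_i) * sign(y_j-y_i).
  (1,2):dx=+2,dy=-6->D; (1,3):dx=-1,dy=+3->D; (1,4):dx=+1,dy=-3->D; (1,5):dx=-3,dy=-1->C
  (1,6):dx=-5,dy=+4->D; (2,3):dx=-3,dy=+9->D; (2,4):dx=-1,dy=+3->D; (2,5):dx=-5,dy=+5->D
  (2,6):dx=-7,dy=+10->D; (3,4):dx=+2,dy=-6->D; (3,5):dx=-2,dy=-4->C; (3,6):dx=-4,dy=+1->D
  (4,5):dx=-4,dy=+2->D; (4,6):dx=-6,dy=+7->D; (5,6):dx=-2,dy=+5->D
Step 2: C = 2, D = 13, total pairs = 15.
Step 3: tau = (C - D)/(n(n-1)/2) = (2 - 13)/15 = -0.733333.
Step 4: Exact two-sided p-value (enumerate n! = 720 permutations of y under H0): p = 0.055556.
Step 5: alpha = 0.1. reject H0.

tau_b = -0.7333 (C=2, D=13), p = 0.055556, reject H0.


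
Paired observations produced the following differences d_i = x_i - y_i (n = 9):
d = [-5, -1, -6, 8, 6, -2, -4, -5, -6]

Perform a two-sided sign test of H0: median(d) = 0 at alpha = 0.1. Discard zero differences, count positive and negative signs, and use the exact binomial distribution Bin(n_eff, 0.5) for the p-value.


Step 1: Discard zero differences. Original n = 9; n_eff = number of nonzero differences = 9.
Nonzero differences (with sign): -5, -1, -6, +8, +6, -2, -4, -5, -6
Step 2: Count signs: positive = 2, negative = 7.
Step 3: Under H0: P(positive) = 0.5, so the number of positives S ~ Bin(9, 0.5).
Step 4: Two-sided exact p-value = sum of Bin(9,0.5) probabilities at or below the observed probability = 0.179688.
Step 5: alpha = 0.1. fail to reject H0.

n_eff = 9, pos = 2, neg = 7, p = 0.179688, fail to reject H0.


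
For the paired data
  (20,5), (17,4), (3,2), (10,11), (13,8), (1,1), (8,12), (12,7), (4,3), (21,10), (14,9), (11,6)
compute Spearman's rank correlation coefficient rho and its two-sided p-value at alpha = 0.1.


Step 1: Rank x and y separately (midranks; no ties here).
rank(x): 20->11, 17->10, 3->2, 10->5, 13->8, 1->1, 8->4, 12->7, 4->3, 21->12, 14->9, 11->6
rank(y): 5->5, 4->4, 2->2, 11->11, 8->8, 1->1, 12->12, 7->7, 3->3, 10->10, 9->9, 6->6
Step 2: d_i = R_x(i) - R_y(i); compute d_i^2.
  (11-5)^2=36, (10-4)^2=36, (2-2)^2=0, (5-11)^2=36, (8-8)^2=0, (1-1)^2=0, (4-12)^2=64, (7-7)^2=0, (3-3)^2=0, (12-10)^2=4, (9-9)^2=0, (6-6)^2=0
sum(d^2) = 176.
Step 3: rho = 1 - 6*176 / (12*(12^2 - 1)) = 1 - 1056/1716 = 0.384615.
Step 4: Under H0, t = rho * sqrt((n-2)/(1-rho^2)) = 1.3176 ~ t(10).
Step 5: Two-sided p-value from the t-distribution with 10 df = 0.217020.
Step 6: alpha = 0.1. fail to reject H0.

rho = 0.3846, p = 0.217020, fail to reject H0 at alpha = 0.1.


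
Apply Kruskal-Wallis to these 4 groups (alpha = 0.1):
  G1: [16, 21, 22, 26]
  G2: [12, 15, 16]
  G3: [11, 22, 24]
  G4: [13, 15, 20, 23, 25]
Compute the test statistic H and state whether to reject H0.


Step 1: Combine all N = 15 observations and assign midranks.
sorted (value, group, rank): (11,G3,1), (12,G2,2), (13,G4,3), (15,G2,4.5), (15,G4,4.5), (16,G1,6.5), (16,G2,6.5), (20,G4,8), (21,G1,9), (22,G1,10.5), (22,G3,10.5), (23,G4,12), (24,G3,13), (25,G4,14), (26,G1,15)
Step 2: Sum ranks within each group.
R_1 = 41 (n_1 = 4)
R_2 = 13 (n_2 = 3)
R_3 = 24.5 (n_3 = 3)
R_4 = 41.5 (n_4 = 5)
Step 3: H = 12/(N(N+1)) * sum(R_i^2/n_i) - 3(N+1)
     = 12/(15*16) * (41^2/4 + 13^2/3 + 24.5^2/3 + 41.5^2/5) - 3*16
     = 0.050000 * 1021.12 - 48
     = 3.055833.
Step 4: Ties present; correction factor C = 1 - 18/(15^3 - 15) = 0.994643. Corrected H = 3.055833 / 0.994643 = 3.072292.
Step 5: Under H0, H ~ chi^2(3); p-value = 0.380613.
Step 6: alpha = 0.1. fail to reject H0.

H = 3.0723, df = 3, p = 0.380613, fail to reject H0.


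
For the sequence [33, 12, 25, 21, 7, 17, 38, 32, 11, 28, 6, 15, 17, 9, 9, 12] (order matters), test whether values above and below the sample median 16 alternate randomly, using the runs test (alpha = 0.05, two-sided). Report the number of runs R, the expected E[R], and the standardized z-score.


Step 1: Compute median = 16; label A = above, B = below.
Labels in order: ABAABAAABABBABBB  (n_A = 8, n_B = 8)
Step 2: Count runs R = 10.
Step 3: Under H0 (random ordering), E[R] = 2*n_A*n_B/(n_A+n_B) + 1 = 2*8*8/16 + 1 = 9.0000.
        Var[R] = 2*n_A*n_B*(2*n_A*n_B - n_A - n_B) / ((n_A+n_B)^2 * (n_A+n_B-1)) = 14336/3840 = 3.7333.
        SD[R] = 1.9322.
Step 4: Continuity-corrected z = (R - 0.5 - E[R]) / SD[R] = (10 - 0.5 - 9.0000) / 1.9322 = 0.2588.
Step 5: Two-sided p-value via normal approximation = 2*(1 - Phi(|z|)) = 0.795809.
Step 6: alpha = 0.05. fail to reject H0.

R = 10, z = 0.2588, p = 0.795809, fail to reject H0.


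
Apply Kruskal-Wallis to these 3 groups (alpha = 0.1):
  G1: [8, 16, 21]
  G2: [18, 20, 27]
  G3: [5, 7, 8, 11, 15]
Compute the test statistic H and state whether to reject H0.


Step 1: Combine all N = 11 observations and assign midranks.
sorted (value, group, rank): (5,G3,1), (7,G3,2), (8,G1,3.5), (8,G3,3.5), (11,G3,5), (15,G3,6), (16,G1,7), (18,G2,8), (20,G2,9), (21,G1,10), (27,G2,11)
Step 2: Sum ranks within each group.
R_1 = 20.5 (n_1 = 3)
R_2 = 28 (n_2 = 3)
R_3 = 17.5 (n_3 = 5)
Step 3: H = 12/(N(N+1)) * sum(R_i^2/n_i) - 3(N+1)
     = 12/(11*12) * (20.5^2/3 + 28^2/3 + 17.5^2/5) - 3*12
     = 0.090909 * 462.667 - 36
     = 6.060606.
Step 4: Ties present; correction factor C = 1 - 6/(11^3 - 11) = 0.995455. Corrected H = 6.060606 / 0.995455 = 6.088280.
Step 5: Under H0, H ~ chi^2(2); p-value = 0.047637.
Step 6: alpha = 0.1. reject H0.

H = 6.0883, df = 2, p = 0.047637, reject H0.


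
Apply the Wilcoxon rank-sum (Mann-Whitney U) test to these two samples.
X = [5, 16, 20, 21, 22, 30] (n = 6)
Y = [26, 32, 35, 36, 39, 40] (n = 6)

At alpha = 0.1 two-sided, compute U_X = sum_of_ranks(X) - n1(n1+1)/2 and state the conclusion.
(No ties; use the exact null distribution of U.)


Step 1: Combine and sort all 12 observations; assign midranks.
sorted (value, group): (5,X), (16,X), (20,X), (21,X), (22,X), (26,Y), (30,X), (32,Y), (35,Y), (36,Y), (39,Y), (40,Y)
ranks: 5->1, 16->2, 20->3, 21->4, 22->5, 26->6, 30->7, 32->8, 35->9, 36->10, 39->11, 40->12
Step 2: Rank sum for X: R1 = 1 + 2 + 3 + 4 + 5 + 7 = 22.
Step 3: U_X = R1 - n1(n1+1)/2 = 22 - 6*7/2 = 22 - 21 = 1.
       U_Y = n1*n2 - U_X = 36 - 1 = 35.
Step 4: No ties, so the exact null distribution of U (based on enumerating the C(12,6) = 924 equally likely rank assignments) gives the two-sided p-value.
Step 5: p-value = 0.004329; compare to alpha = 0.1. reject H0.

U_X = 1, p = 0.004329, reject H0 at alpha = 0.1.


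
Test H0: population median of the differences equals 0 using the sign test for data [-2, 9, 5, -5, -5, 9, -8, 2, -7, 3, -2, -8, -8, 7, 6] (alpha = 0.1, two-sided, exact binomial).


Step 1: Discard zero differences. Original n = 15; n_eff = number of nonzero differences = 15.
Nonzero differences (with sign): -2, +9, +5, -5, -5, +9, -8, +2, -7, +3, -2, -8, -8, +7, +6
Step 2: Count signs: positive = 7, negative = 8.
Step 3: Under H0: P(positive) = 0.5, so the number of positives S ~ Bin(15, 0.5).
Step 4: Two-sided exact p-value = sum of Bin(15,0.5) probabilities at or below the observed probability = 1.000000.
Step 5: alpha = 0.1. fail to reject H0.

n_eff = 15, pos = 7, neg = 8, p = 1.000000, fail to reject H0.


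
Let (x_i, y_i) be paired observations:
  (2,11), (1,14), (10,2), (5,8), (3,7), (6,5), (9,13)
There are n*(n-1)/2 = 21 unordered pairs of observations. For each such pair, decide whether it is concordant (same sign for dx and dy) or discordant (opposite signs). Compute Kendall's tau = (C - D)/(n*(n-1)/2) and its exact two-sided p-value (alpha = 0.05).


Step 1: Enumerate the 21 unordered pairs (i,j) with i<j and classify each by sign(x_j-x_i) * sign(y_j-y_i).
  (1,2):dx=-1,dy=+3->D; (1,3):dx=+8,dy=-9->D; (1,4):dx=+3,dy=-3->D; (1,5):dx=+1,dy=-4->D
  (1,6):dx=+4,dy=-6->D; (1,7):dx=+7,dy=+2->C; (2,3):dx=+9,dy=-12->D; (2,4):dx=+4,dy=-6->D
  (2,5):dx=+2,dy=-7->D; (2,6):dx=+5,dy=-9->D; (2,7):dx=+8,dy=-1->D; (3,4):dx=-5,dy=+6->D
  (3,5):dx=-7,dy=+5->D; (3,6):dx=-4,dy=+3->D; (3,7):dx=-1,dy=+11->D; (4,5):dx=-2,dy=-1->C
  (4,6):dx=+1,dy=-3->D; (4,7):dx=+4,dy=+5->C; (5,6):dx=+3,dy=-2->D; (5,7):dx=+6,dy=+6->C
  (6,7):dx=+3,dy=+8->C
Step 2: C = 5, D = 16, total pairs = 21.
Step 3: tau = (C - D)/(n(n-1)/2) = (5 - 16)/21 = -0.523810.
Step 4: Exact two-sided p-value (enumerate n! = 5040 permutations of y under H0): p = 0.136111.
Step 5: alpha = 0.05. fail to reject H0.

tau_b = -0.5238 (C=5, D=16), p = 0.136111, fail to reject H0.


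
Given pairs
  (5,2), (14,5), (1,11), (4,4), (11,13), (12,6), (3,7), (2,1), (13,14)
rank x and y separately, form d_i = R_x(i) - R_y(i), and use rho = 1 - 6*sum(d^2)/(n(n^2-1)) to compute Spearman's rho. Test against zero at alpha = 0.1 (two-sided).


Step 1: Rank x and y separately (midranks; no ties here).
rank(x): 5->5, 14->9, 1->1, 4->4, 11->6, 12->7, 3->3, 2->2, 13->8
rank(y): 2->2, 5->4, 11->7, 4->3, 13->8, 6->5, 7->6, 1->1, 14->9
Step 2: d_i = R_x(i) - R_y(i); compute d_i^2.
  (5-2)^2=9, (9-4)^2=25, (1-7)^2=36, (4-3)^2=1, (6-8)^2=4, (7-5)^2=4, (3-6)^2=9, (2-1)^2=1, (8-9)^2=1
sum(d^2) = 90.
Step 3: rho = 1 - 6*90 / (9*(9^2 - 1)) = 1 - 540/720 = 0.250000.
Step 4: Under H0, t = rho * sqrt((n-2)/(1-rho^2)) = 0.6831 ~ t(7).
Step 5: Two-sided p-value from the t-distribution with 7 df = 0.516490.
Step 6: alpha = 0.1. fail to reject H0.

rho = 0.2500, p = 0.516490, fail to reject H0 at alpha = 0.1.


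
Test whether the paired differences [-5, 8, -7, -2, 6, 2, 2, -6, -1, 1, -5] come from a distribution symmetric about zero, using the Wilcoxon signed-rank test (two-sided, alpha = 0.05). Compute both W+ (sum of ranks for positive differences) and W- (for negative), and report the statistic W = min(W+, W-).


Step 1: Drop any zero differences (none here) and take |d_i|.
|d| = [5, 8, 7, 2, 6, 2, 2, 6, 1, 1, 5]
Step 2: Midrank |d_i| (ties get averaged ranks).
ranks: |5|->6.5, |8|->11, |7|->10, |2|->4, |6|->8.5, |2|->4, |2|->4, |6|->8.5, |1|->1.5, |1|->1.5, |5|->6.5
Step 3: Attach original signs; sum ranks with positive sign and with negative sign.
W+ = 11 + 8.5 + 4 + 4 + 1.5 = 29
W- = 6.5 + 10 + 4 + 8.5 + 1.5 + 6.5 = 37
(Check: W+ + W- = 66 should equal n(n+1)/2 = 66.)
Step 4: Test statistic W = min(W+, W-) = 29.
Step 5: Ties in |d|, so use the tie-corrected normal approximation.
        E[W] = n(n+1)/4 = 11*12/4 = 33.
        Tie groups: |d|=1 (t=2), |d|=2 (t=3), |d|=5 (t=2), |d|=6 (t=2); sum(t^3 - t) = 42.
        Var[W] = n(n+1)(2n+1)/24 - sum(t^3-t)/48 = 3036/24 - 42/48 = 125.625.
        z = (W - E[W]) / sqrt(Var[W]) = (29 - 33) / 11.2083 = -0.3569.
        Two-sided p = 2*Phi(z) = 0.721182.
Step 6: alpha = 0.05. fail to reject H0.

W+ = 29, W- = 37, W = min = 29, p = 0.721182, fail to reject H0.


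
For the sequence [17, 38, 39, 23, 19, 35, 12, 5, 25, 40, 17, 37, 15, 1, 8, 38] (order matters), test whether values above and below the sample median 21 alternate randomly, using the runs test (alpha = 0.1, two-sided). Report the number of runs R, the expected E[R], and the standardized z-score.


Step 1: Compute median = 21; label A = above, B = below.
Labels in order: BAAABABBAABABBBA  (n_A = 8, n_B = 8)
Step 2: Count runs R = 10.
Step 3: Under H0 (random ordering), E[R] = 2*n_A*n_B/(n_A+n_B) + 1 = 2*8*8/16 + 1 = 9.0000.
        Var[R] = 2*n_A*n_B*(2*n_A*n_B - n_A - n_B) / ((n_A+n_B)^2 * (n_A+n_B-1)) = 14336/3840 = 3.7333.
        SD[R] = 1.9322.
Step 4: Continuity-corrected z = (R - 0.5 - E[R]) / SD[R] = (10 - 0.5 - 9.0000) / 1.9322 = 0.2588.
Step 5: Two-sided p-value via normal approximation = 2*(1 - Phi(|z|)) = 0.795809.
Step 6: alpha = 0.1. fail to reject H0.

R = 10, z = 0.2588, p = 0.795809, fail to reject H0.


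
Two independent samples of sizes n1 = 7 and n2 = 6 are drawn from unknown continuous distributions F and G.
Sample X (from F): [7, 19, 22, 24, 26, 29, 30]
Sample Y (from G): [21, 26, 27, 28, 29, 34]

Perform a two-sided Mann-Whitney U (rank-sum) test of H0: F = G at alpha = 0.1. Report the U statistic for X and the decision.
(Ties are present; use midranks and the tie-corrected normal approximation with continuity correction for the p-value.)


Step 1: Combine and sort all 13 observations; assign midranks.
sorted (value, group): (7,X), (19,X), (21,Y), (22,X), (24,X), (26,X), (26,Y), (27,Y), (28,Y), (29,X), (29,Y), (30,X), (34,Y)
ranks: 7->1, 19->2, 21->3, 22->4, 24->5, 26->6.5, 26->6.5, 27->8, 28->9, 29->10.5, 29->10.5, 30->12, 34->13
Step 2: Rank sum for X: R1 = 1 + 2 + 4 + 5 + 6.5 + 10.5 + 12 = 41.
Step 3: U_X = R1 - n1(n1+1)/2 = 41 - 7*8/2 = 41 - 28 = 13.
       U_Y = n1*n2 - U_X = 42 - 13 = 29.
Step 4: Ties are present, so use the tie-corrected normal approximation (with continuity correction) for the p-value.
Step 5: p-value = 0.282651; compare to alpha = 0.1. fail to reject H0.

U_X = 13, p = 0.282651, fail to reject H0 at alpha = 0.1.


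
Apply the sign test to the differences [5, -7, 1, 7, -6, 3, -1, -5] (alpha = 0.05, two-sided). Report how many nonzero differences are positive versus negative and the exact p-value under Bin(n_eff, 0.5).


Step 1: Discard zero differences. Original n = 8; n_eff = number of nonzero differences = 8.
Nonzero differences (with sign): +5, -7, +1, +7, -6, +3, -1, -5
Step 2: Count signs: positive = 4, negative = 4.
Step 3: Under H0: P(positive) = 0.5, so the number of positives S ~ Bin(8, 0.5).
Step 4: Two-sided exact p-value = sum of Bin(8,0.5) probabilities at or below the observed probability = 1.000000.
Step 5: alpha = 0.05. fail to reject H0.

n_eff = 8, pos = 4, neg = 4, p = 1.000000, fail to reject H0.


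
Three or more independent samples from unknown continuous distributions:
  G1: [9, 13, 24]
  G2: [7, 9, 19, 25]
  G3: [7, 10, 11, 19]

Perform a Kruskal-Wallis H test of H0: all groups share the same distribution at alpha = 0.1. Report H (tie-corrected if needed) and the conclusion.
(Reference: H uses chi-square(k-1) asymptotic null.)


Step 1: Combine all N = 11 observations and assign midranks.
sorted (value, group, rank): (7,G2,1.5), (7,G3,1.5), (9,G1,3.5), (9,G2,3.5), (10,G3,5), (11,G3,6), (13,G1,7), (19,G2,8.5), (19,G3,8.5), (24,G1,10), (25,G2,11)
Step 2: Sum ranks within each group.
R_1 = 20.5 (n_1 = 3)
R_2 = 24.5 (n_2 = 4)
R_3 = 21 (n_3 = 4)
Step 3: H = 12/(N(N+1)) * sum(R_i^2/n_i) - 3(N+1)
     = 12/(11*12) * (20.5^2/3 + 24.5^2/4 + 21^2/4) - 3*12
     = 0.090909 * 400.396 - 36
     = 0.399621.
Step 4: Ties present; correction factor C = 1 - 18/(11^3 - 11) = 0.986364. Corrected H = 0.399621 / 0.986364 = 0.405146.
Step 5: Under H0, H ~ chi^2(2); p-value = 0.816627.
Step 6: alpha = 0.1. fail to reject H0.

H = 0.4051, df = 2, p = 0.816627, fail to reject H0.


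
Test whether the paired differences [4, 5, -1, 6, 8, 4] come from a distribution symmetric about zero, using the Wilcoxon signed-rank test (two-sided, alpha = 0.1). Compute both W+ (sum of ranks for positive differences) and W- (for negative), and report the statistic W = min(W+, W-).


Step 1: Drop any zero differences (none here) and take |d_i|.
|d| = [4, 5, 1, 6, 8, 4]
Step 2: Midrank |d_i| (ties get averaged ranks).
ranks: |4|->2.5, |5|->4, |1|->1, |6|->5, |8|->6, |4|->2.5
Step 3: Attach original signs; sum ranks with positive sign and with negative sign.
W+ = 2.5 + 4 + 5 + 6 + 2.5 = 20
W- = 1 = 1
(Check: W+ + W- = 21 should equal n(n+1)/2 = 21.)
Step 4: Test statistic W = min(W+, W-) = 1.
Step 5: Ties in |d|, so use the tie-corrected normal approximation.
        E[W] = n(n+1)/4 = 6*7/4 = 10.5.
        Tie groups: |d|=4 (t=2); sum(t^3 - t) = 6.
        Var[W] = n(n+1)(2n+1)/24 - sum(t^3-t)/48 = 546/24 - 6/48 = 22.625.
        z = (W - E[W]) / sqrt(Var[W]) = (1 - 10.5) / 4.7566 = -1.9972.
        Two-sided p = 2*Phi(z) = 0.045800.
Step 6: alpha = 0.1. reject H0.

W+ = 20, W- = 1, W = min = 1, p = 0.045800, reject H0.


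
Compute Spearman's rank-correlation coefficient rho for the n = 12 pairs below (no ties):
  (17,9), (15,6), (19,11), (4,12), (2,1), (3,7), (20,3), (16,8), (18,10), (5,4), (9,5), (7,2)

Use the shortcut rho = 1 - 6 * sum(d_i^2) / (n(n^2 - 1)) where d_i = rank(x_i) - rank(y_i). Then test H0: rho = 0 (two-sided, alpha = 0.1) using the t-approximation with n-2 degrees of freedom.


Step 1: Rank x and y separately (midranks; no ties here).
rank(x): 17->9, 15->7, 19->11, 4->3, 2->1, 3->2, 20->12, 16->8, 18->10, 5->4, 9->6, 7->5
rank(y): 9->9, 6->6, 11->11, 12->12, 1->1, 7->7, 3->3, 8->8, 10->10, 4->4, 5->5, 2->2
Step 2: d_i = R_x(i) - R_y(i); compute d_i^2.
  (9-9)^2=0, (7-6)^2=1, (11-11)^2=0, (3-12)^2=81, (1-1)^2=0, (2-7)^2=25, (12-3)^2=81, (8-8)^2=0, (10-10)^2=0, (4-4)^2=0, (6-5)^2=1, (5-2)^2=9
sum(d^2) = 198.
Step 3: rho = 1 - 6*198 / (12*(12^2 - 1)) = 1 - 1188/1716 = 0.307692.
Step 4: Under H0, t = rho * sqrt((n-2)/(1-rho^2)) = 1.0226 ~ t(10).
Step 5: Two-sided p-value from the t-distribution with 10 df = 0.330589.
Step 6: alpha = 0.1. fail to reject H0.

rho = 0.3077, p = 0.330589, fail to reject H0 at alpha = 0.1.


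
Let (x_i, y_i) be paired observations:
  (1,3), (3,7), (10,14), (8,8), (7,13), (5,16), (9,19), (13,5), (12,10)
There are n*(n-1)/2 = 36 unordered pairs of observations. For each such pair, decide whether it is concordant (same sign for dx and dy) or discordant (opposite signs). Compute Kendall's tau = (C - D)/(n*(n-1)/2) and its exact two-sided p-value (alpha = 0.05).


Step 1: Enumerate the 36 unordered pairs (i,j) with i<j and classify each by sign(x_j-x_i) * sign(y_j-y_i).
  (1,2):dx=+2,dy=+4->C; (1,3):dx=+9,dy=+11->C; (1,4):dx=+7,dy=+5->C; (1,5):dx=+6,dy=+10->C
  (1,6):dx=+4,dy=+13->C; (1,7):dx=+8,dy=+16->C; (1,8):dx=+12,dy=+2->C; (1,9):dx=+11,dy=+7->C
  (2,3):dx=+7,dy=+7->C; (2,4):dx=+5,dy=+1->C; (2,5):dx=+4,dy=+6->C; (2,6):dx=+2,dy=+9->C
  (2,7):dx=+6,dy=+12->C; (2,8):dx=+10,dy=-2->D; (2,9):dx=+9,dy=+3->C; (3,4):dx=-2,dy=-6->C
  (3,5):dx=-3,dy=-1->C; (3,6):dx=-5,dy=+2->D; (3,7):dx=-1,dy=+5->D; (3,8):dx=+3,dy=-9->D
  (3,9):dx=+2,dy=-4->D; (4,5):dx=-1,dy=+5->D; (4,6):dx=-3,dy=+8->D; (4,7):dx=+1,dy=+11->C
  (4,8):dx=+5,dy=-3->D; (4,9):dx=+4,dy=+2->C; (5,6):dx=-2,dy=+3->D; (5,7):dx=+2,dy=+6->C
  (5,8):dx=+6,dy=-8->D; (5,9):dx=+5,dy=-3->D; (6,7):dx=+4,dy=+3->C; (6,8):dx=+8,dy=-11->D
  (6,9):dx=+7,dy=-6->D; (7,8):dx=+4,dy=-14->D; (7,9):dx=+3,dy=-9->D; (8,9):dx=-1,dy=+5->D
Step 2: C = 20, D = 16, total pairs = 36.
Step 3: tau = (C - D)/(n(n-1)/2) = (20 - 16)/36 = 0.111111.
Step 4: Exact two-sided p-value (enumerate n! = 362880 permutations of y under H0): p = 0.761414.
Step 5: alpha = 0.05. fail to reject H0.

tau_b = 0.1111 (C=20, D=16), p = 0.761414, fail to reject H0.


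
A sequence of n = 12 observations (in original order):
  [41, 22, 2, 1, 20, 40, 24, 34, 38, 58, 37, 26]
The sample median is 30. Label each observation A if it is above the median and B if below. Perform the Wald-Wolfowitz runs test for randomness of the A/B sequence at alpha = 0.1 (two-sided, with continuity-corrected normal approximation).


Step 1: Compute median = 30; label A = above, B = below.
Labels in order: ABBBBABAAAAB  (n_A = 6, n_B = 6)
Step 2: Count runs R = 6.
Step 3: Under H0 (random ordering), E[R] = 2*n_A*n_B/(n_A+n_B) + 1 = 2*6*6/12 + 1 = 7.0000.
        Var[R] = 2*n_A*n_B*(2*n_A*n_B - n_A - n_B) / ((n_A+n_B)^2 * (n_A+n_B-1)) = 4320/1584 = 2.7273.
        SD[R] = 1.6514.
Step 4: Continuity-corrected z = (R + 0.5 - E[R]) / SD[R] = (6 + 0.5 - 7.0000) / 1.6514 = -0.3028.
Step 5: Two-sided p-value via normal approximation = 2*(1 - Phi(|z|)) = 0.762069.
Step 6: alpha = 0.1. fail to reject H0.

R = 6, z = -0.3028, p = 0.762069, fail to reject H0.


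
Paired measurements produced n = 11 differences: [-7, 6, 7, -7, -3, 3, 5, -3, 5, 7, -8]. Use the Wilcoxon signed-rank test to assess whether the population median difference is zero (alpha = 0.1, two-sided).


Step 1: Drop any zero differences (none here) and take |d_i|.
|d| = [7, 6, 7, 7, 3, 3, 5, 3, 5, 7, 8]
Step 2: Midrank |d_i| (ties get averaged ranks).
ranks: |7|->8.5, |6|->6, |7|->8.5, |7|->8.5, |3|->2, |3|->2, |5|->4.5, |3|->2, |5|->4.5, |7|->8.5, |8|->11
Step 3: Attach original signs; sum ranks with positive sign and with negative sign.
W+ = 6 + 8.5 + 2 + 4.5 + 4.5 + 8.5 = 34
W- = 8.5 + 8.5 + 2 + 2 + 11 = 32
(Check: W+ + W- = 66 should equal n(n+1)/2 = 66.)
Step 4: Test statistic W = min(W+, W-) = 32.
Step 5: Ties in |d|, so use the tie-corrected normal approximation.
        E[W] = n(n+1)/4 = 11*12/4 = 33.
        Tie groups: |d|=3 (t=3), |d|=5 (t=2), |d|=7 (t=4); sum(t^3 - t) = 90.
        Var[W] = n(n+1)(2n+1)/24 - sum(t^3-t)/48 = 3036/24 - 90/48 = 124.625.
        z = (W - E[W]) / sqrt(Var[W]) = (32 - 33) / 11.1636 = -0.0896.
        Two-sided p = 2*Phi(z) = 0.928623.
Step 6: alpha = 0.1. fail to reject H0.

W+ = 34, W- = 32, W = min = 32, p = 0.928623, fail to reject H0.


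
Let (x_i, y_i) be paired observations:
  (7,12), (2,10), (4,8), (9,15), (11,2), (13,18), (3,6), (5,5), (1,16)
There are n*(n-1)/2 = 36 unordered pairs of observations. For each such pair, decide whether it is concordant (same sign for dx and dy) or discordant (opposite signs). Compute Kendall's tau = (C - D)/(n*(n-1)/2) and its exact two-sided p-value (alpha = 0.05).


Step 1: Enumerate the 36 unordered pairs (i,j) with i<j and classify each by sign(x_j-x_i) * sign(y_j-y_i).
  (1,2):dx=-5,dy=-2->C; (1,3):dx=-3,dy=-4->C; (1,4):dx=+2,dy=+3->C; (1,5):dx=+4,dy=-10->D
  (1,6):dx=+6,dy=+6->C; (1,7):dx=-4,dy=-6->C; (1,8):dx=-2,dy=-7->C; (1,9):dx=-6,dy=+4->D
  (2,3):dx=+2,dy=-2->D; (2,4):dx=+7,dy=+5->C; (2,5):dx=+9,dy=-8->D; (2,6):dx=+11,dy=+8->C
  (2,7):dx=+1,dy=-4->D; (2,8):dx=+3,dy=-5->D; (2,9):dx=-1,dy=+6->D; (3,4):dx=+5,dy=+7->C
  (3,5):dx=+7,dy=-6->D; (3,6):dx=+9,dy=+10->C; (3,7):dx=-1,dy=-2->C; (3,8):dx=+1,dy=-3->D
  (3,9):dx=-3,dy=+8->D; (4,5):dx=+2,dy=-13->D; (4,6):dx=+4,dy=+3->C; (4,7):dx=-6,dy=-9->C
  (4,8):dx=-4,dy=-10->C; (4,9):dx=-8,dy=+1->D; (5,6):dx=+2,dy=+16->C; (5,7):dx=-8,dy=+4->D
  (5,8):dx=-6,dy=+3->D; (5,9):dx=-10,dy=+14->D; (6,7):dx=-10,dy=-12->C; (6,8):dx=-8,dy=-13->C
  (6,9):dx=-12,dy=-2->C; (7,8):dx=+2,dy=-1->D; (7,9):dx=-2,dy=+10->D; (8,9):dx=-4,dy=+11->D
Step 2: C = 18, D = 18, total pairs = 36.
Step 3: tau = (C - D)/(n(n-1)/2) = (18 - 18)/36 = 0.000000.
Step 4: Exact two-sided p-value (enumerate n! = 362880 permutations of y under H0): p = 1.000000.
Step 5: alpha = 0.05. fail to reject H0.

tau_b = 0.0000 (C=18, D=18), p = 1.000000, fail to reject H0.


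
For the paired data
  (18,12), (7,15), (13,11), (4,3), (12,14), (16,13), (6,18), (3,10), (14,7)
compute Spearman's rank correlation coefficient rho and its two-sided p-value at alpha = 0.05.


Step 1: Rank x and y separately (midranks; no ties here).
rank(x): 18->9, 7->4, 13->6, 4->2, 12->5, 16->8, 6->3, 3->1, 14->7
rank(y): 12->5, 15->8, 11->4, 3->1, 14->7, 13->6, 18->9, 10->3, 7->2
Step 2: d_i = R_x(i) - R_y(i); compute d_i^2.
  (9-5)^2=16, (4-8)^2=16, (6-4)^2=4, (2-1)^2=1, (5-7)^2=4, (8-6)^2=4, (3-9)^2=36, (1-3)^2=4, (7-2)^2=25
sum(d^2) = 110.
Step 3: rho = 1 - 6*110 / (9*(9^2 - 1)) = 1 - 660/720 = 0.083333.
Step 4: Under H0, t = rho * sqrt((n-2)/(1-rho^2)) = 0.2212 ~ t(7).
Step 5: Two-sided p-value from the t-distribution with 7 df = 0.831214.
Step 6: alpha = 0.05. fail to reject H0.

rho = 0.0833, p = 0.831214, fail to reject H0 at alpha = 0.05.


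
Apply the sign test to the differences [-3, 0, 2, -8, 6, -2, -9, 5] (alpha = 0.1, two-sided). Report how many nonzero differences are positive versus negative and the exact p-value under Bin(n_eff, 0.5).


Step 1: Discard zero differences. Original n = 8; n_eff = number of nonzero differences = 7.
Nonzero differences (with sign): -3, +2, -8, +6, -2, -9, +5
Step 2: Count signs: positive = 3, negative = 4.
Step 3: Under H0: P(positive) = 0.5, so the number of positives S ~ Bin(7, 0.5).
Step 4: Two-sided exact p-value = sum of Bin(7,0.5) probabilities at or below the observed probability = 1.000000.
Step 5: alpha = 0.1. fail to reject H0.

n_eff = 7, pos = 3, neg = 4, p = 1.000000, fail to reject H0.


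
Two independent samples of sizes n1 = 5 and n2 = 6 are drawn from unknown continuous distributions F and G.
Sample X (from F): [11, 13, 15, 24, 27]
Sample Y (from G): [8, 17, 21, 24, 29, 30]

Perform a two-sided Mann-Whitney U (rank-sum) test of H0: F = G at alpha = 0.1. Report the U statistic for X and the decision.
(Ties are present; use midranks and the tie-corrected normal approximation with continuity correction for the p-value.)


Step 1: Combine and sort all 11 observations; assign midranks.
sorted (value, group): (8,Y), (11,X), (13,X), (15,X), (17,Y), (21,Y), (24,X), (24,Y), (27,X), (29,Y), (30,Y)
ranks: 8->1, 11->2, 13->3, 15->4, 17->5, 21->6, 24->7.5, 24->7.5, 27->9, 29->10, 30->11
Step 2: Rank sum for X: R1 = 2 + 3 + 4 + 7.5 + 9 = 25.5.
Step 3: U_X = R1 - n1(n1+1)/2 = 25.5 - 5*6/2 = 25.5 - 15 = 10.5.
       U_Y = n1*n2 - U_X = 30 - 10.5 = 19.5.
Step 4: Ties are present, so use the tie-corrected normal approximation (with continuity correction) for the p-value.
Step 5: p-value = 0.464192; compare to alpha = 0.1. fail to reject H0.

U_X = 10.5, p = 0.464192, fail to reject H0 at alpha = 0.1.


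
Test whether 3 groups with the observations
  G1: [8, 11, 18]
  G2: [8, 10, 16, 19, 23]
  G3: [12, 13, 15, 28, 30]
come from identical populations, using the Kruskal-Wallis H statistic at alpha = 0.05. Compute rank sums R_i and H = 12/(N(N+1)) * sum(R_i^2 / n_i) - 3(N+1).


Step 1: Combine all N = 13 observations and assign midranks.
sorted (value, group, rank): (8,G1,1.5), (8,G2,1.5), (10,G2,3), (11,G1,4), (12,G3,5), (13,G3,6), (15,G3,7), (16,G2,8), (18,G1,9), (19,G2,10), (23,G2,11), (28,G3,12), (30,G3,13)
Step 2: Sum ranks within each group.
R_1 = 14.5 (n_1 = 3)
R_2 = 33.5 (n_2 = 5)
R_3 = 43 (n_3 = 5)
Step 3: H = 12/(N(N+1)) * sum(R_i^2/n_i) - 3(N+1)
     = 12/(13*14) * (14.5^2/3 + 33.5^2/5 + 43^2/5) - 3*14
     = 0.065934 * 664.333 - 42
     = 1.802198.
Step 4: Ties present; correction factor C = 1 - 6/(13^3 - 13) = 0.997253. Corrected H = 1.802198 / 0.997253 = 1.807163.
Step 5: Under H0, H ~ chi^2(2); p-value = 0.405116.
Step 6: alpha = 0.05. fail to reject H0.

H = 1.8072, df = 2, p = 0.405116, fail to reject H0.


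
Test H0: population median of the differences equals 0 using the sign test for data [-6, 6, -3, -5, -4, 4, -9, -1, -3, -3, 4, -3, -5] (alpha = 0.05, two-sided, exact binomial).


Step 1: Discard zero differences. Original n = 13; n_eff = number of nonzero differences = 13.
Nonzero differences (with sign): -6, +6, -3, -5, -4, +4, -9, -1, -3, -3, +4, -3, -5
Step 2: Count signs: positive = 3, negative = 10.
Step 3: Under H0: P(positive) = 0.5, so the number of positives S ~ Bin(13, 0.5).
Step 4: Two-sided exact p-value = sum of Bin(13,0.5) probabilities at or below the observed probability = 0.092285.
Step 5: alpha = 0.05. fail to reject H0.

n_eff = 13, pos = 3, neg = 10, p = 0.092285, fail to reject H0.


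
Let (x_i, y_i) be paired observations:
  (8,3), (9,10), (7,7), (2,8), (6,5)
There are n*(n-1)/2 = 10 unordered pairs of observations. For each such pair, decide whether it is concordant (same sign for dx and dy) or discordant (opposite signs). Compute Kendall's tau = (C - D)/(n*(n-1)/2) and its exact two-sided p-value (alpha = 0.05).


Step 1: Enumerate the 10 unordered pairs (i,j) with i<j and classify each by sign(x_j-x_i) * sign(y_j-y_i).
  (1,2):dx=+1,dy=+7->C; (1,3):dx=-1,dy=+4->D; (1,4):dx=-6,dy=+5->D; (1,5):dx=-2,dy=+2->D
  (2,3):dx=-2,dy=-3->C; (2,4):dx=-7,dy=-2->C; (2,5):dx=-3,dy=-5->C; (3,4):dx=-5,dy=+1->D
  (3,5):dx=-1,dy=-2->C; (4,5):dx=+4,dy=-3->D
Step 2: C = 5, D = 5, total pairs = 10.
Step 3: tau = (C - D)/(n(n-1)/2) = (5 - 5)/10 = 0.000000.
Step 4: Exact two-sided p-value (enumerate n! = 120 permutations of y under H0): p = 1.000000.
Step 5: alpha = 0.05. fail to reject H0.

tau_b = 0.0000 (C=5, D=5), p = 1.000000, fail to reject H0.


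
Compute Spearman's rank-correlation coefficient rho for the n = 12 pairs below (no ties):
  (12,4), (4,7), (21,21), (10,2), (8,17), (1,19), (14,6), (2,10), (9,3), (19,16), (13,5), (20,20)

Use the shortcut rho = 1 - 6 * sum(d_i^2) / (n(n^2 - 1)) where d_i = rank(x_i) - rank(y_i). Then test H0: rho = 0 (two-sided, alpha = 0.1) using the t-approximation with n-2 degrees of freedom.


Step 1: Rank x and y separately (midranks; no ties here).
rank(x): 12->7, 4->3, 21->12, 10->6, 8->4, 1->1, 14->9, 2->2, 9->5, 19->10, 13->8, 20->11
rank(y): 4->3, 7->6, 21->12, 2->1, 17->9, 19->10, 6->5, 10->7, 3->2, 16->8, 5->4, 20->11
Step 2: d_i = R_x(i) - R_y(i); compute d_i^2.
  (7-3)^2=16, (3-6)^2=9, (12-12)^2=0, (6-1)^2=25, (4-9)^2=25, (1-10)^2=81, (9-5)^2=16, (2-7)^2=25, (5-2)^2=9, (10-8)^2=4, (8-4)^2=16, (11-11)^2=0
sum(d^2) = 226.
Step 3: rho = 1 - 6*226 / (12*(12^2 - 1)) = 1 - 1356/1716 = 0.209790.
Step 4: Under H0, t = rho * sqrt((n-2)/(1-rho^2)) = 0.6785 ~ t(10).
Step 5: Two-sided p-value from the t-distribution with 10 df = 0.512841.
Step 6: alpha = 0.1. fail to reject H0.

rho = 0.2098, p = 0.512841, fail to reject H0 at alpha = 0.1.


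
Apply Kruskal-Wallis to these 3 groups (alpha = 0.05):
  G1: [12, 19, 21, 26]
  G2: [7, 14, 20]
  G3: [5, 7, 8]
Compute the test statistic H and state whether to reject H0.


Step 1: Combine all N = 10 observations and assign midranks.
sorted (value, group, rank): (5,G3,1), (7,G2,2.5), (7,G3,2.5), (8,G3,4), (12,G1,5), (14,G2,6), (19,G1,7), (20,G2,8), (21,G1,9), (26,G1,10)
Step 2: Sum ranks within each group.
R_1 = 31 (n_1 = 4)
R_2 = 16.5 (n_2 = 3)
R_3 = 7.5 (n_3 = 3)
Step 3: H = 12/(N(N+1)) * sum(R_i^2/n_i) - 3(N+1)
     = 12/(10*11) * (31^2/4 + 16.5^2/3 + 7.5^2/3) - 3*11
     = 0.109091 * 349.75 - 33
     = 5.154545.
Step 4: Ties present; correction factor C = 1 - 6/(10^3 - 10) = 0.993939. Corrected H = 5.154545 / 0.993939 = 5.185976.
Step 5: Under H0, H ~ chi^2(2); p-value = 0.074796.
Step 6: alpha = 0.05. fail to reject H0.

H = 5.1860, df = 2, p = 0.074796, fail to reject H0.


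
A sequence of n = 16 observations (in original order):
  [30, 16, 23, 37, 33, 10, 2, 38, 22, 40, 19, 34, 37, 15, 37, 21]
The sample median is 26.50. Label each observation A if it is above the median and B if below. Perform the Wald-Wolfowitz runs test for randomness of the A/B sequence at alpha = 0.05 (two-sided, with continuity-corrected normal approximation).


Step 1: Compute median = 26.50; label A = above, B = below.
Labels in order: ABBAABBABABAABAB  (n_A = 8, n_B = 8)
Step 2: Count runs R = 12.
Step 3: Under H0 (random ordering), E[R] = 2*n_A*n_B/(n_A+n_B) + 1 = 2*8*8/16 + 1 = 9.0000.
        Var[R] = 2*n_A*n_B*(2*n_A*n_B - n_A - n_B) / ((n_A+n_B)^2 * (n_A+n_B-1)) = 14336/3840 = 3.7333.
        SD[R] = 1.9322.
Step 4: Continuity-corrected z = (R - 0.5 - E[R]) / SD[R] = (12 - 0.5 - 9.0000) / 1.9322 = 1.2939.
Step 5: Two-sided p-value via normal approximation = 2*(1 - Phi(|z|)) = 0.195709.
Step 6: alpha = 0.05. fail to reject H0.

R = 12, z = 1.2939, p = 0.195709, fail to reject H0.


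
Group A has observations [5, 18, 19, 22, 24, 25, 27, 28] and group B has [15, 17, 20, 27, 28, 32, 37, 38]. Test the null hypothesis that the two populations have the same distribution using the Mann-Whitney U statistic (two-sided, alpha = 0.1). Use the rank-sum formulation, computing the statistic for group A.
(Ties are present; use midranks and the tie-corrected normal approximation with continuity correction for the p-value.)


Step 1: Combine and sort all 16 observations; assign midranks.
sorted (value, group): (5,X), (15,Y), (17,Y), (18,X), (19,X), (20,Y), (22,X), (24,X), (25,X), (27,X), (27,Y), (28,X), (28,Y), (32,Y), (37,Y), (38,Y)
ranks: 5->1, 15->2, 17->3, 18->4, 19->5, 20->6, 22->7, 24->8, 25->9, 27->10.5, 27->10.5, 28->12.5, 28->12.5, 32->14, 37->15, 38->16
Step 2: Rank sum for X: R1 = 1 + 4 + 5 + 7 + 8 + 9 + 10.5 + 12.5 = 57.
Step 3: U_X = R1 - n1(n1+1)/2 = 57 - 8*9/2 = 57 - 36 = 21.
       U_Y = n1*n2 - U_X = 64 - 21 = 43.
Step 4: Ties are present, so use the tie-corrected normal approximation (with continuity correction) for the p-value.
Step 5: p-value = 0.269443; compare to alpha = 0.1. fail to reject H0.

U_X = 21, p = 0.269443, fail to reject H0 at alpha = 0.1.


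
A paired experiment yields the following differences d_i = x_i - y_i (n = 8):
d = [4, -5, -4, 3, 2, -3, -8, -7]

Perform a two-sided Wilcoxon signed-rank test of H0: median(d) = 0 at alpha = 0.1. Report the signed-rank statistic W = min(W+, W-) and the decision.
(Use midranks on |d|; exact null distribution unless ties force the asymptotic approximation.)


Step 1: Drop any zero differences (none here) and take |d_i|.
|d| = [4, 5, 4, 3, 2, 3, 8, 7]
Step 2: Midrank |d_i| (ties get averaged ranks).
ranks: |4|->4.5, |5|->6, |4|->4.5, |3|->2.5, |2|->1, |3|->2.5, |8|->8, |7|->7
Step 3: Attach original signs; sum ranks with positive sign and with negative sign.
W+ = 4.5 + 2.5 + 1 = 8
W- = 6 + 4.5 + 2.5 + 8 + 7 = 28
(Check: W+ + W- = 36 should equal n(n+1)/2 = 36.)
Step 4: Test statistic W = min(W+, W-) = 8.
Step 5: Ties in |d|, so use the tie-corrected normal approximation.
        E[W] = n(n+1)/4 = 8*9/4 = 18.
        Tie groups: |d|=3 (t=2), |d|=4 (t=2); sum(t^3 - t) = 12.
        Var[W] = n(n+1)(2n+1)/24 - sum(t^3-t)/48 = 1224/24 - 12/48 = 50.75.
        z = (W - E[W]) / sqrt(Var[W]) = (8 - 18) / 7.1239 = -1.4037.
        Two-sided p = 2*Phi(z) = 0.160401.
Step 6: alpha = 0.1. fail to reject H0.

W+ = 8, W- = 28, W = min = 8, p = 0.160401, fail to reject H0.


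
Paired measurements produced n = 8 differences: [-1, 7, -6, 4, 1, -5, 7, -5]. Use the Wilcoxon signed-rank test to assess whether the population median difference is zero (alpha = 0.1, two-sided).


Step 1: Drop any zero differences (none here) and take |d_i|.
|d| = [1, 7, 6, 4, 1, 5, 7, 5]
Step 2: Midrank |d_i| (ties get averaged ranks).
ranks: |1|->1.5, |7|->7.5, |6|->6, |4|->3, |1|->1.5, |5|->4.5, |7|->7.5, |5|->4.5
Step 3: Attach original signs; sum ranks with positive sign and with negative sign.
W+ = 7.5 + 3 + 1.5 + 7.5 = 19.5
W- = 1.5 + 6 + 4.5 + 4.5 = 16.5
(Check: W+ + W- = 36 should equal n(n+1)/2 = 36.)
Step 4: Test statistic W = min(W+, W-) = 16.5.
Step 5: Ties in |d|, so use the tie-corrected normal approximation.
        E[W] = n(n+1)/4 = 8*9/4 = 18.
        Tie groups: |d|=1 (t=2), |d|=5 (t=2), |d|=7 (t=2); sum(t^3 - t) = 18.
        Var[W] = n(n+1)(2n+1)/24 - sum(t^3-t)/48 = 1224/24 - 18/48 = 50.625.
        z = (W - E[W]) / sqrt(Var[W]) = (16.5 - 18) / 7.1151 = -0.2108.
        Two-sided p = 2*Phi(z) = 0.833029.
Step 6: alpha = 0.1. fail to reject H0.

W+ = 19.5, W- = 16.5, W = min = 16.5, p = 0.833029, fail to reject H0.


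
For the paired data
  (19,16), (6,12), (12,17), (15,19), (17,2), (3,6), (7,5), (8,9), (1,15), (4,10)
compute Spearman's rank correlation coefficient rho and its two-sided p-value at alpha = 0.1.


Step 1: Rank x and y separately (midranks; no ties here).
rank(x): 19->10, 6->4, 12->7, 15->8, 17->9, 3->2, 7->5, 8->6, 1->1, 4->3
rank(y): 16->8, 12->6, 17->9, 19->10, 2->1, 6->3, 5->2, 9->4, 15->7, 10->5
Step 2: d_i = R_x(i) - R_y(i); compute d_i^2.
  (10-8)^2=4, (4-6)^2=4, (7-9)^2=4, (8-10)^2=4, (9-1)^2=64, (2-3)^2=1, (5-2)^2=9, (6-4)^2=4, (1-7)^2=36, (3-5)^2=4
sum(d^2) = 134.
Step 3: rho = 1 - 6*134 / (10*(10^2 - 1)) = 1 - 804/990 = 0.187879.
Step 4: Under H0, t = rho * sqrt((n-2)/(1-rho^2)) = 0.5410 ~ t(8).
Step 5: Two-sided p-value from the t-distribution with 8 df = 0.603218.
Step 6: alpha = 0.1. fail to reject H0.

rho = 0.1879, p = 0.603218, fail to reject H0 at alpha = 0.1.


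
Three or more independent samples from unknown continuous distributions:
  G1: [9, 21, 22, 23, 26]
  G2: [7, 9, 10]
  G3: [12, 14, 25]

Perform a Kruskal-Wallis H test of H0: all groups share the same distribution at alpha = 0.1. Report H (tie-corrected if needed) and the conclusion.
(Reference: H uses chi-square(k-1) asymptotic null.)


Step 1: Combine all N = 11 observations and assign midranks.
sorted (value, group, rank): (7,G2,1), (9,G1,2.5), (9,G2,2.5), (10,G2,4), (12,G3,5), (14,G3,6), (21,G1,7), (22,G1,8), (23,G1,9), (25,G3,10), (26,G1,11)
Step 2: Sum ranks within each group.
R_1 = 37.5 (n_1 = 5)
R_2 = 7.5 (n_2 = 3)
R_3 = 21 (n_3 = 3)
Step 3: H = 12/(N(N+1)) * sum(R_i^2/n_i) - 3(N+1)
     = 12/(11*12) * (37.5^2/5 + 7.5^2/3 + 21^2/3) - 3*12
     = 0.090909 * 447 - 36
     = 4.636364.
Step 4: Ties present; correction factor C = 1 - 6/(11^3 - 11) = 0.995455. Corrected H = 4.636364 / 0.995455 = 4.657534.
Step 5: Under H0, H ~ chi^2(2); p-value = 0.097416.
Step 6: alpha = 0.1. reject H0.

H = 4.6575, df = 2, p = 0.097416, reject H0.


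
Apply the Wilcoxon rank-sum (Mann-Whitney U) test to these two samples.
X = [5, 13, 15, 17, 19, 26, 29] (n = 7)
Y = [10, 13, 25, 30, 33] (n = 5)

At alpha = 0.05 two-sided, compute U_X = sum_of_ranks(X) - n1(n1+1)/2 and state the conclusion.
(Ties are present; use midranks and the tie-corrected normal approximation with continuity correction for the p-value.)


Step 1: Combine and sort all 12 observations; assign midranks.
sorted (value, group): (5,X), (10,Y), (13,X), (13,Y), (15,X), (17,X), (19,X), (25,Y), (26,X), (29,X), (30,Y), (33,Y)
ranks: 5->1, 10->2, 13->3.5, 13->3.5, 15->5, 17->6, 19->7, 25->8, 26->9, 29->10, 30->11, 33->12
Step 2: Rank sum for X: R1 = 1 + 3.5 + 5 + 6 + 7 + 9 + 10 = 41.5.
Step 3: U_X = R1 - n1(n1+1)/2 = 41.5 - 7*8/2 = 41.5 - 28 = 13.5.
       U_Y = n1*n2 - U_X = 35 - 13.5 = 21.5.
Step 4: Ties are present, so use the tie-corrected normal approximation (with continuity correction) for the p-value.
Step 5: p-value = 0.569088; compare to alpha = 0.05. fail to reject H0.

U_X = 13.5, p = 0.569088, fail to reject H0 at alpha = 0.05.


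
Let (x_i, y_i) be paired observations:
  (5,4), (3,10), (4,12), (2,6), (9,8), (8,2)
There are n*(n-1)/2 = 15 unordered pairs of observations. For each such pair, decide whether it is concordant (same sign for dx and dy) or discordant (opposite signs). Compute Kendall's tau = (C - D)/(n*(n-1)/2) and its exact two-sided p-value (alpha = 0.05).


Step 1: Enumerate the 15 unordered pairs (i,j) with i<j and classify each by sign(x_j-x_i) * sign(y_j-y_i).
  (1,2):dx=-2,dy=+6->D; (1,3):dx=-1,dy=+8->D; (1,4):dx=-3,dy=+2->D; (1,5):dx=+4,dy=+4->C
  (1,6):dx=+3,dy=-2->D; (2,3):dx=+1,dy=+2->C; (2,4):dx=-1,dy=-4->C; (2,5):dx=+6,dy=-2->D
  (2,6):dx=+5,dy=-8->D; (3,4):dx=-2,dy=-6->C; (3,5):dx=+5,dy=-4->D; (3,6):dx=+4,dy=-10->D
  (4,5):dx=+7,dy=+2->C; (4,6):dx=+6,dy=-4->D; (5,6):dx=-1,dy=-6->C
Step 2: C = 6, D = 9, total pairs = 15.
Step 3: tau = (C - D)/(n(n-1)/2) = (6 - 9)/15 = -0.200000.
Step 4: Exact two-sided p-value (enumerate n! = 720 permutations of y under H0): p = 0.719444.
Step 5: alpha = 0.05. fail to reject H0.

tau_b = -0.2000 (C=6, D=9), p = 0.719444, fail to reject H0.
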